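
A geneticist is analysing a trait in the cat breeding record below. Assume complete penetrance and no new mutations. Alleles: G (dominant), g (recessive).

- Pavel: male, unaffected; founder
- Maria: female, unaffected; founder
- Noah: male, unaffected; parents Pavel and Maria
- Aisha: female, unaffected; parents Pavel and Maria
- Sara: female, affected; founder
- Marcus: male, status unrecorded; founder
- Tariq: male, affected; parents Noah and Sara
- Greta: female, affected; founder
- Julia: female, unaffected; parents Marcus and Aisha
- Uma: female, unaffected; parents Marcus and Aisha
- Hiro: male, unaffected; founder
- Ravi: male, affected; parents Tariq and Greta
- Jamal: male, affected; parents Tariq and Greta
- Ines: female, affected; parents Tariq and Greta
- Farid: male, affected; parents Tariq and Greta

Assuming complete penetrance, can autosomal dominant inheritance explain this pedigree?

A consistent assignment under autosomal dominant exists: Pavel gg, Maria gg, Noah gg, Aisha gg, Sara GG, Marcus Gg, Tariq Gg, Greta GG, Julia gg, Uma gg, Hiro gg, Ravi GG, Jamal GG, Ines GG, Farid GG.
In this assignment every recorded phenotype matches its genotype and every non-founder's genotype is obtainable from its parents' genotypes, so the pedigree is consistent.

Yes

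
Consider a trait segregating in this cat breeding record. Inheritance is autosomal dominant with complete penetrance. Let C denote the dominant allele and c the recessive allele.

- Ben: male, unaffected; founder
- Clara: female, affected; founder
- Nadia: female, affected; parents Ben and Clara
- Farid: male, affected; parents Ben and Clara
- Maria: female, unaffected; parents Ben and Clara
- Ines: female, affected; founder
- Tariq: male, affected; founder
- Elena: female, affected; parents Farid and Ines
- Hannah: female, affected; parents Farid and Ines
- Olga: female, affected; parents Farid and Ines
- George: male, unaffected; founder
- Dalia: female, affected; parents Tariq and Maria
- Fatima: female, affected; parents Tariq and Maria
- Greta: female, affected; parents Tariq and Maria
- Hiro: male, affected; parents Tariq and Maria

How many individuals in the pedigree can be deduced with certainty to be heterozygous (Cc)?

Obligate heterozygotes: Clara is affected so carries C and passed c to Maria (cc), so Clara is Cc; Nadia is affected so carries C and received c from Ben (cc), so Nadia is Cc; Farid is affected so carries C and received c from Ben (cc), so Farid is Cc; Dalia is affected so carries C and received c from Maria (cc), so Dalia is Cc; Fatima is affected so carries C and received c from Maria (cc), so Fatima is Cc; Greta is affected so carries C and received c from Maria (cc), so Greta is Cc; Hiro is affected so carries C and received c from Maria (cc), so Hiro is Cc.
Every other individual is either homozygous by phenotype or has at least one consistent homozygous assignment, so the count is 7.

7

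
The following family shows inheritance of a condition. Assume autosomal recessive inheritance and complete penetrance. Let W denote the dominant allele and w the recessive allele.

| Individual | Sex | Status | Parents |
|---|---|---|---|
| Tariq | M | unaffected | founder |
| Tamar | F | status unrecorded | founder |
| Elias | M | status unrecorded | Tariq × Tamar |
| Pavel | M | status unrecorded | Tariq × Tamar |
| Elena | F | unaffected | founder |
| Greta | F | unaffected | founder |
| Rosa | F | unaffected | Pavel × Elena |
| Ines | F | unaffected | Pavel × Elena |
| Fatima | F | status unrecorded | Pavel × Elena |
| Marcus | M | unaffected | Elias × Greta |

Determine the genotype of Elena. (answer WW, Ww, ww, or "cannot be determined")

Elena's phenotype allows WW or Ww, and no parent or child forces a single allele at both positions; consistent genotype assignments exist with Elena as WW or Ww.

cannot be determined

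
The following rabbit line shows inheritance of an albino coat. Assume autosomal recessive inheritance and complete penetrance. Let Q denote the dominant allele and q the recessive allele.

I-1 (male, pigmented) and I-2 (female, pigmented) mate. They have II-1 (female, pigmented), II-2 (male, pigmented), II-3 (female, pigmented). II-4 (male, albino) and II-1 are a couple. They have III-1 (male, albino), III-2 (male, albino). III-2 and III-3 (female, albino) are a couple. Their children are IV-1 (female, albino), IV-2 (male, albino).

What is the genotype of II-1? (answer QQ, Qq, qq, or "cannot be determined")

From phenotype alone, II-1 is QQ or Qq.
II-1 is pigmented so carries Q and passed q to III-1 (qq), so II-1 is Qq.

Qq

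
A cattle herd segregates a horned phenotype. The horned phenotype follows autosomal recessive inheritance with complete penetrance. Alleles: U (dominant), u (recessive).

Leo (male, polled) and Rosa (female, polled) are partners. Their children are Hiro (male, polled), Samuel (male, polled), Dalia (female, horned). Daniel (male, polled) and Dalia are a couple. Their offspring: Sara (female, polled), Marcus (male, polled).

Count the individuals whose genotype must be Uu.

4

Obligate heterozygotes: Leo is polled so carries U and passed u to Dalia (uu), so Leo is Uu; Rosa is polled so carries U and passed u to Dalia (uu), so Rosa is Uu; Sara is polled so carries U and received u from Dalia (uu), so Sara is Uu; Marcus is polled so carries U and received u from Dalia (uu), so Marcus is Uu.
Every other individual is either homozygous by phenotype or has at least one consistent homozygous assignment, so the count is 4.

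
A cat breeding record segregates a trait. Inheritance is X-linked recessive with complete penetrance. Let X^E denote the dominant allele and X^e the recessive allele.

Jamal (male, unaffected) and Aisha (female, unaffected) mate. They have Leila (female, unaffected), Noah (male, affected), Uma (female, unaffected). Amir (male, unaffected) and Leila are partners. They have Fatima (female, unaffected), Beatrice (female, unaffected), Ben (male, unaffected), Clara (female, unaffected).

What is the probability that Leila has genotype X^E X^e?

Jamal is unaffected, so Jamal is X^E Y.
Aisha is unaffected so carries E and passed e to Noah (X^e Y), so Aisha is X^E X^e.
Their cross gives offspring ratios 1/2 X^E X^E : 1/2 X^E X^e. Conditioning on Leila being unaffected, P(X^E X^e) = 1/2 / 1 = 1/2 before taking Leila's own offspring into account.
Amir is unaffected, so Amir is X^E Y.
Now use Leila's offspring. Probability of each recorded status — unaffected son Ben: 1/2 if Leila is X^E X^e, 1 if X^E X^E. (Fatima, Beatrice, Clara: equally likely either way, so uninformative.)
Bayes: P(X^E X^e) = 1/2·1/2 / (1/2·1/2 + 1/2·1) = 1/3.

1/3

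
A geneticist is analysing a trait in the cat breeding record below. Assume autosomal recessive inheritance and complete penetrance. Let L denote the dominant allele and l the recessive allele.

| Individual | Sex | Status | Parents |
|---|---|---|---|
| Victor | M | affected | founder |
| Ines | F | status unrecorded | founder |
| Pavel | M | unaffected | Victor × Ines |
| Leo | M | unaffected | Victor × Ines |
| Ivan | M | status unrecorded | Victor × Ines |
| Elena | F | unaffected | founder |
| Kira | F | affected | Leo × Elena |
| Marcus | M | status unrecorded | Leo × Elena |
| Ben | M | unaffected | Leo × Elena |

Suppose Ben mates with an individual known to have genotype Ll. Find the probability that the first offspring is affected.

Leo is unaffected so carries L and received l from Victor (ll), so Leo is Ll.
Elena is unaffected so carries L and passed l to Kira (ll), so Elena is Ll.
Ben is an unaffected offspring of Leo (Ll) × Elena (Ll), whose cross gives 1/4 LL : 1/2 Ll : 1/4 ll; conditioning on being unaffected, Ben is LL with probability 1/3, Ll with probability 2/3.
Summing over parental genotype combinations, P(offspring is affected) = 2/3·1/4 = 1/6.

1/6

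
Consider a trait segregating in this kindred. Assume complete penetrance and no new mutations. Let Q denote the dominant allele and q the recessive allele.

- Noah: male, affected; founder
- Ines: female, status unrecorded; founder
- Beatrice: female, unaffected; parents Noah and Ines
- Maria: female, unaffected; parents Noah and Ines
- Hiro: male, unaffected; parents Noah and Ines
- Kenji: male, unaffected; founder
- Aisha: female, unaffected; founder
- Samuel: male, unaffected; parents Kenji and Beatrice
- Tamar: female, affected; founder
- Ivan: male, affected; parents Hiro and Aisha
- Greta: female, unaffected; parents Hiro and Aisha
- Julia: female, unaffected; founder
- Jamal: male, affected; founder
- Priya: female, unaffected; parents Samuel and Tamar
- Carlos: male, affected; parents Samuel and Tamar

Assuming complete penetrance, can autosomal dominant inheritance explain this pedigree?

No

Under autosomal dominant, Ivan (affected, male) cannot arise from Hiro (unaffected) × Aisha (unaffected).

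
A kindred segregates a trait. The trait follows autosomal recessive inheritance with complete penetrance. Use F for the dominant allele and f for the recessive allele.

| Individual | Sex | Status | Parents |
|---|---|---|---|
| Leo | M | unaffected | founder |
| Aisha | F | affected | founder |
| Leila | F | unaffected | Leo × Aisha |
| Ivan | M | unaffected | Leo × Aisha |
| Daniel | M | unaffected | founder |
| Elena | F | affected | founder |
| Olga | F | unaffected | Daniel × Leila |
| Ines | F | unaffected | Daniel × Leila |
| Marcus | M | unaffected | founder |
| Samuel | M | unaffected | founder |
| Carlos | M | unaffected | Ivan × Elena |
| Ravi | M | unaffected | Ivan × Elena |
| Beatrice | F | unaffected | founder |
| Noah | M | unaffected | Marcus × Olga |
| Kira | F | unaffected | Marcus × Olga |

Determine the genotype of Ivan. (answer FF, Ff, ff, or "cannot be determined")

From phenotype alone, Ivan is FF or Ff.
Ivan is unaffected so carries F and received f from Aisha (ff), so Ivan is Ff.

Ff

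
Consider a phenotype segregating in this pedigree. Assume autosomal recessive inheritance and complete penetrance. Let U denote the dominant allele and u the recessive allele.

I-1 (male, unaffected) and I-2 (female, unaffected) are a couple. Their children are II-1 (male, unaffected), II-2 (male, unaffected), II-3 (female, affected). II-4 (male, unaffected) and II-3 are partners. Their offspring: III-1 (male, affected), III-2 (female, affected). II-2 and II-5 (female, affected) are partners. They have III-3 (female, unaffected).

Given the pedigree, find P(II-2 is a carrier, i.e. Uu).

1/2

I-1 is unaffected so carries U and passed u to II-3 (uu), so I-1 is Uu.
I-2 is unaffected so carries U and passed u to II-3 (uu), so I-2 is Uu.
Their cross gives offspring ratios 1/4 UU : 1/2 Uu : 1/4 uu. Conditioning on II-2 being unaffected, P(Uu) = 1/2 / 3/4 = 2/3 before taking II-2's own offspring into account.
II-5 is affected, so II-5 is uu.
Now use II-2's offspring. Probability of each recorded status — unaffected daughter III-3: 1/2 if II-2 is Uu, 1 if UU.
Bayes: P(Uu) = 2/3·1/2 / (2/3·1/2 + 1/3·1) = 1/2.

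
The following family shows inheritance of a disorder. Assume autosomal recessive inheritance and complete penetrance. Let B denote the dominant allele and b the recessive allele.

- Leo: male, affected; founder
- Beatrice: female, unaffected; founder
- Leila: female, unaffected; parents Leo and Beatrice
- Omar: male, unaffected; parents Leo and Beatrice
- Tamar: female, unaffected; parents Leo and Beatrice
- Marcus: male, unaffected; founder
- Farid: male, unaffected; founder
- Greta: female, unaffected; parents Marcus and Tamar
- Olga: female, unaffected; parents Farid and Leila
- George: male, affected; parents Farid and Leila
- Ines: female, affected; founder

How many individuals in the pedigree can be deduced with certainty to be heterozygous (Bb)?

Obligate heterozygotes: Leila is unaffected so carries B and received b from Leo (bb), so Leila is Bb; Omar is unaffected so carries B and received b from Leo (bb), so Omar is Bb; Tamar is unaffected so carries B and received b from Leo (bb), so Tamar is Bb; Farid is unaffected so carries B and passed b to George (bb), so Farid is Bb.
Every other individual is either homozygous by phenotype or has at least one consistent homozygous assignment, so the count is 4.

4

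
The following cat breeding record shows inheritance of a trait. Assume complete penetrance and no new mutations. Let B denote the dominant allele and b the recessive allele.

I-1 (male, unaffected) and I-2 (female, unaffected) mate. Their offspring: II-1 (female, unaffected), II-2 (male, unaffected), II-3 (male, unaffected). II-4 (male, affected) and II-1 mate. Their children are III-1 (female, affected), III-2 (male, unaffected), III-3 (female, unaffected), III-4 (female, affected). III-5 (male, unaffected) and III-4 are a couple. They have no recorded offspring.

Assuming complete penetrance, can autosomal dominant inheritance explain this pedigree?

A consistent assignment under autosomal dominant exists: I-1 bb, I-2 bb, II-1 bb, II-2 bb, II-3 bb, II-4 Bb, III-1 Bb, III-2 bb, III-3 bb, III-4 Bb, III-5 bb.
In this assignment every recorded phenotype matches its genotype and every non-founder's genotype is obtainable from its parents' genotypes, so the pedigree is consistent.

Yes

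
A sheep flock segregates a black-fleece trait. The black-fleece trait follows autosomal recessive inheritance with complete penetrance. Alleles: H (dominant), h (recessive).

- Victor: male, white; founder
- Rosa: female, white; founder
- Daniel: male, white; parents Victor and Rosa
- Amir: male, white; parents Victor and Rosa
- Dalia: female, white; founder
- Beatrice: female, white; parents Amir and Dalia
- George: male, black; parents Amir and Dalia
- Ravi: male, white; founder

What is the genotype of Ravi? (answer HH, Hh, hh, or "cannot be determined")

cannot be determined

Ravi's phenotype allows HH or Hh, and no parent or child forces a single allele at both positions; consistent genotype assignments exist with Ravi as HH or Hh.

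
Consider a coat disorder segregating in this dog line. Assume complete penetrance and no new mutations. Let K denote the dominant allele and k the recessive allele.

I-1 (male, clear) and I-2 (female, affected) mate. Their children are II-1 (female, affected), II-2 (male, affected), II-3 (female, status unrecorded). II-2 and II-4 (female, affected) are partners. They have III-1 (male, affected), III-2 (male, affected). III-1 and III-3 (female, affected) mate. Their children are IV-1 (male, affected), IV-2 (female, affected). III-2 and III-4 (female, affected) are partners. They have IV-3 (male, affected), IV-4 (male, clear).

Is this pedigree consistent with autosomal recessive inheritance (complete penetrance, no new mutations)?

No

Under autosomal recessive, IV-4 (clear, male) cannot arise from III-2 (affected) × III-4 (affected).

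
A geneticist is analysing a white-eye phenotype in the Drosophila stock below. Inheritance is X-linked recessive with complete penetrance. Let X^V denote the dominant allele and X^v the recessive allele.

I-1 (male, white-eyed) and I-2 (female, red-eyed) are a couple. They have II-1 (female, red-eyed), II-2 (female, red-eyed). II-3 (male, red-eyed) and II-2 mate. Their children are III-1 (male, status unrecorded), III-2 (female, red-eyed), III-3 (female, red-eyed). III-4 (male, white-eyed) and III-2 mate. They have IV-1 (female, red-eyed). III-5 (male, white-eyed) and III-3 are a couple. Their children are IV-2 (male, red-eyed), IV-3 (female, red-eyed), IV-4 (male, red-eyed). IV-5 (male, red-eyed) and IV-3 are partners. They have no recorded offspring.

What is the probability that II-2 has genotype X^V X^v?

II-2 is red-eyed so carries V and received v from I-1 (X^v Y), so II-2 is X^V X^v, giving P(X^V X^v) = 1.

1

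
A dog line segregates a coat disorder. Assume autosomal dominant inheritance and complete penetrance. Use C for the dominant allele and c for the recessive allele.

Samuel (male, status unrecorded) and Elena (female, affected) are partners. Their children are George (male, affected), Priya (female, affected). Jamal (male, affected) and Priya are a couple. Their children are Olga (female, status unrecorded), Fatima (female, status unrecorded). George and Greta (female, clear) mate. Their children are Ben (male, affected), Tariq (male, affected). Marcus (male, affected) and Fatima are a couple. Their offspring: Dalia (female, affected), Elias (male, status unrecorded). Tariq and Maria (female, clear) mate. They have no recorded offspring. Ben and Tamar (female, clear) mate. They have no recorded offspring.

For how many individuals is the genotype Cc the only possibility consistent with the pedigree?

2

Obligate heterozygotes: Ben is affected so carries C and received c from Greta (cc), so Ben is Cc; Tariq is affected so carries C and received c from Greta (cc), so Tariq is Cc.
Every other individual is either homozygous by phenotype or has at least one consistent homozygous assignment, so the count is 2.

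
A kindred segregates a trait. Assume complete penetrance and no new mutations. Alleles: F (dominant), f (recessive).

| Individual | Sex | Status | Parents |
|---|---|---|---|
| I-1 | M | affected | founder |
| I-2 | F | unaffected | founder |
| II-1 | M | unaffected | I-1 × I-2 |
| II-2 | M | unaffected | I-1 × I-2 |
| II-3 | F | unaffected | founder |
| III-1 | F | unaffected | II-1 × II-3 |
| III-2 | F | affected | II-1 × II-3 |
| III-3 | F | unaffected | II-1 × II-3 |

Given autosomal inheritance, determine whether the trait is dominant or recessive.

recessive

II-1 and II-3 are both unaffected yet have an affected child III-2. Under dominance, an affected child requires at least one affected parent, so the trait cannot be dominant.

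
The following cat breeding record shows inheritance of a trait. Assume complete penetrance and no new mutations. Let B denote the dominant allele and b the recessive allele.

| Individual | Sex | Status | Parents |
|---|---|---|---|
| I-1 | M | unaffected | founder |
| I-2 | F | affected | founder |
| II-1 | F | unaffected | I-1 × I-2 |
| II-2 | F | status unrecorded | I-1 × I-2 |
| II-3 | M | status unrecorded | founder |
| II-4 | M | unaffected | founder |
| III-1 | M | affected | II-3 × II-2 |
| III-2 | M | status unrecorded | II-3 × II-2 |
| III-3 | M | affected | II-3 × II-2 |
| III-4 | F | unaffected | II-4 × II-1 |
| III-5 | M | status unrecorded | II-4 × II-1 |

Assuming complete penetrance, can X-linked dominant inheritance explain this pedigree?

Yes

A consistent assignment under X-linked dominant exists: I-1 X^b Y, I-2 X^B X^b, II-1 X^b X^b, II-2 X^B X^b, II-3 X^B Y, II-4 X^b Y, III-1 X^B Y, III-2 X^B Y, III-3 X^B Y, III-4 X^b X^b, III-5 X^b Y.
In this assignment every recorded phenotype matches its genotype and every non-founder's genotype is obtainable from its parents' genotypes, so the pedigree is consistent.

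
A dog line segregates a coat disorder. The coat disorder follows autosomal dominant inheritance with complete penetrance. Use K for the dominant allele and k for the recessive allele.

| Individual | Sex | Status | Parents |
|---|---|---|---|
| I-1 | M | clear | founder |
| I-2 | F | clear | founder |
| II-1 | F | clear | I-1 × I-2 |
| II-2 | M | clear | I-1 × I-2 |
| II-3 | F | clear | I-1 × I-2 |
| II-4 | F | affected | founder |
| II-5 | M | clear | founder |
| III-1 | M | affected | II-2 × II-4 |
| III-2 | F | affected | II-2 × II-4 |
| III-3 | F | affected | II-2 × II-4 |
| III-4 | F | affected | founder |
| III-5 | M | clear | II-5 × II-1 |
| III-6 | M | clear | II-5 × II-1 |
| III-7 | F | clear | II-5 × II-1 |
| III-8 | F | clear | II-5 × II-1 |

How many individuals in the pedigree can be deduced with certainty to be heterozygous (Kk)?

Obligate heterozygotes: III-1 is affected so carries K and received k from II-2 (kk), so III-1 is Kk; III-2 is affected so carries K and received k from II-2 (kk), so III-2 is Kk; III-3 is affected so carries K and received k from II-2 (kk), so III-3 is Kk.
Every other individual is either homozygous by phenotype or has at least one consistent homozygous assignment, so the count is 3.

3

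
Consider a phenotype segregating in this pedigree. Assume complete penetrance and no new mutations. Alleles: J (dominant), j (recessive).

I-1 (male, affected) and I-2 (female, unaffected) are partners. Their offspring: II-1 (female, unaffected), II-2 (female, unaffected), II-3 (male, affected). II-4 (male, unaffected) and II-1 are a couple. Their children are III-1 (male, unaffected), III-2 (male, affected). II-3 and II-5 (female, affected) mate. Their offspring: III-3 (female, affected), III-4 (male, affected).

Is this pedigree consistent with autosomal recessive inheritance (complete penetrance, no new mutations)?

Yes

A consistent assignment under autosomal recessive exists: I-1 jj, I-2 Jj, II-1 Jj, II-2 Jj, II-3 jj, II-4 Jj, II-5 jj, III-1 JJ, III-2 jj, III-3 jj, III-4 jj.
In this assignment every recorded phenotype matches its genotype and every non-founder's genotype is obtainable from its parents' genotypes, so the pedigree is consistent.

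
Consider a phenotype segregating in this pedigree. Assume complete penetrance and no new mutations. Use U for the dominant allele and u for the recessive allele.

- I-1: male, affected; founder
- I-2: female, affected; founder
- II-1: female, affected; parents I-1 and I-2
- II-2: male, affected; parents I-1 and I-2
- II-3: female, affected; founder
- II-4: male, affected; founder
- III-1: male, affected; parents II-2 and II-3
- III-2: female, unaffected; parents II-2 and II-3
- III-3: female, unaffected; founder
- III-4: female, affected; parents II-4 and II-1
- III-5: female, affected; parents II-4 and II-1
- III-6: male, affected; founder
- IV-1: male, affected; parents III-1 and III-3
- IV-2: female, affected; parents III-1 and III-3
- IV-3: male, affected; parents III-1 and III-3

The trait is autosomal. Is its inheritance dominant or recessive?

dominant

II-2 and II-3 are both affected yet have an unaffected child III-2. Under a recessive model two affected parents are homozygous and every child would be affected, so the trait cannot be recessive.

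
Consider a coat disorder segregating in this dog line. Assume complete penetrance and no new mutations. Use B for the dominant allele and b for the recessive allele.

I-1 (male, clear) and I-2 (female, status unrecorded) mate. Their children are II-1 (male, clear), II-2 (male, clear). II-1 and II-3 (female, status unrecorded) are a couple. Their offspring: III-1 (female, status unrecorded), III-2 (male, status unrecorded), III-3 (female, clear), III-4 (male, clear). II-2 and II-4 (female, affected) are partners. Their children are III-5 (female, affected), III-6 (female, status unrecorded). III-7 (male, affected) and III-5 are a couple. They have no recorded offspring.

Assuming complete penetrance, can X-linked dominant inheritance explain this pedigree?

Yes

A consistent assignment under X-linked dominant exists: I-1 X^b Y, I-2 X^B X^b, II-1 X^b Y, II-2 X^b Y, II-3 X^B X^b, II-4 X^B X^B, III-1 X^B X^b, III-2 X^B Y, III-3 X^b X^b, III-4 X^b Y, III-5 X^B X^b, III-6 X^B X^b, III-7 X^B Y.
In this assignment every recorded phenotype matches its genotype and every non-founder's genotype is obtainable from its parents' genotypes, so the pedigree is consistent.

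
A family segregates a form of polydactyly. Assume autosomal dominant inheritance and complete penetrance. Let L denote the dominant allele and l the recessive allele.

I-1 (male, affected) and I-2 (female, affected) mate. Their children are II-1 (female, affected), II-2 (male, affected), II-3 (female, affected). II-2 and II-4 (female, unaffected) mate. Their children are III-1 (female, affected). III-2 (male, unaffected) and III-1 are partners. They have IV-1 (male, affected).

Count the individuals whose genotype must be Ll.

Obligate heterozygotes: III-1 is affected so carries L and received l from II-4 (ll), so III-1 is Ll; IV-1 is affected so carries L and received l from III-2 (ll), so IV-1 is Ll.
Every other individual is either homozygous by phenotype or has at least one consistent homozygous assignment, so the count is 2.

2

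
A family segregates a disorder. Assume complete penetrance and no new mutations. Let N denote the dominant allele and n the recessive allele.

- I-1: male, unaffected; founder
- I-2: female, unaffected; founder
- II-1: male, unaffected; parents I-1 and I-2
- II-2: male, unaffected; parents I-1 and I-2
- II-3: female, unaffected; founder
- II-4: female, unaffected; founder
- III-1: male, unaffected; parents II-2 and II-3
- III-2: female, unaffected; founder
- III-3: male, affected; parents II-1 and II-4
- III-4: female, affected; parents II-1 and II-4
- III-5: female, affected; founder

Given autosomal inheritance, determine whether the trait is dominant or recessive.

recessive

II-1 and II-4 are both unaffected yet have an affected child III-3. Under dominance, an affected child requires at least one affected parent, so the trait cannot be dominant.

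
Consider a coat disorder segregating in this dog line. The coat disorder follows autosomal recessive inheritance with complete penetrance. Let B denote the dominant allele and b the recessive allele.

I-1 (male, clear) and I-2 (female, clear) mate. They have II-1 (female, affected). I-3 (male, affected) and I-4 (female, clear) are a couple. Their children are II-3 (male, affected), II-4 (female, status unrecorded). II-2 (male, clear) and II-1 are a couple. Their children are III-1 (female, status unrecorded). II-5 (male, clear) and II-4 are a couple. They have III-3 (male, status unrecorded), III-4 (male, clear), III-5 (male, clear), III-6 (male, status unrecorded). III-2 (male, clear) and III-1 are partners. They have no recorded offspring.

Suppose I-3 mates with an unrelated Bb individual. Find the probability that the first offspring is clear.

I-3 is affected, so I-3 is bb.
The cross gives 1/2 Bb : 1/2 bb, so P(offspring is clear) = 1/2.

1/2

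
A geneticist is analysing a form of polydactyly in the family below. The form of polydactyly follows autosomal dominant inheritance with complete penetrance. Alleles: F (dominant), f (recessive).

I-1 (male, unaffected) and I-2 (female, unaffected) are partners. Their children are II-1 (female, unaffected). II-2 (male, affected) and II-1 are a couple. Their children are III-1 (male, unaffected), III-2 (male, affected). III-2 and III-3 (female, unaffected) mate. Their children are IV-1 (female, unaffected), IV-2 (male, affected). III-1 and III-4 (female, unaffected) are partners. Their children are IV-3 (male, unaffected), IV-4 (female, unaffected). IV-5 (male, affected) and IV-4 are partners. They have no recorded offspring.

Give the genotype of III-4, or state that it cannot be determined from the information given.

ff

III-4 is unaffected, so III-4 is ff.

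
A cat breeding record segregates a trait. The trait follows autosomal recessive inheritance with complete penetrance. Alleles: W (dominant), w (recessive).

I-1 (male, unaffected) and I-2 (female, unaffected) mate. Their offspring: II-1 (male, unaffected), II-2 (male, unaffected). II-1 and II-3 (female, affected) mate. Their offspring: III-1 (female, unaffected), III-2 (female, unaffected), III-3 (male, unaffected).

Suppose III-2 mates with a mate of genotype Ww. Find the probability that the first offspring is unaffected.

3/4

III-2 is unaffected so carries W and received w from II-3 (ww), so III-2 is Ww.
The cross gives 1/4 WW : 1/2 Ww : 1/4 ww, so P(offspring is unaffected) = 3/4.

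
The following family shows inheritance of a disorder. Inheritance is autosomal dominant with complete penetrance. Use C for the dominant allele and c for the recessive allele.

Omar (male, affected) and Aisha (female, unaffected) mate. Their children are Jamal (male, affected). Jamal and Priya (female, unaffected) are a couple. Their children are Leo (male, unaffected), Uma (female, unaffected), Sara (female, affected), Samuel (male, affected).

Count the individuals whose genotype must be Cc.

3

Obligate heterozygotes: Jamal is affected so carries C and received c from Aisha (cc), so Jamal is Cc; Sara is affected so carries C and received c from Priya (cc), so Sara is Cc; Samuel is affected so carries C and received c from Priya (cc), so Samuel is Cc.
Every other individual is either homozygous by phenotype or has at least one consistent homozygous assignment, so the count is 3.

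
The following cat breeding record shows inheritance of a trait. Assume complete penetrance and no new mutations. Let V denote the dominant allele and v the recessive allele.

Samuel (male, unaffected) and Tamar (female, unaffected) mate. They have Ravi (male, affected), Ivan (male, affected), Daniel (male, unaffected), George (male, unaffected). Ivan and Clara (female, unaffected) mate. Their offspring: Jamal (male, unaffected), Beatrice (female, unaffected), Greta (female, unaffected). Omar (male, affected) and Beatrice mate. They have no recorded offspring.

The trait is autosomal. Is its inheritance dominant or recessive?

Samuel and Tamar are both unaffected yet have an affected child Ravi. Under dominance, an affected child requires at least one affected parent, so the trait cannot be dominant.

recessive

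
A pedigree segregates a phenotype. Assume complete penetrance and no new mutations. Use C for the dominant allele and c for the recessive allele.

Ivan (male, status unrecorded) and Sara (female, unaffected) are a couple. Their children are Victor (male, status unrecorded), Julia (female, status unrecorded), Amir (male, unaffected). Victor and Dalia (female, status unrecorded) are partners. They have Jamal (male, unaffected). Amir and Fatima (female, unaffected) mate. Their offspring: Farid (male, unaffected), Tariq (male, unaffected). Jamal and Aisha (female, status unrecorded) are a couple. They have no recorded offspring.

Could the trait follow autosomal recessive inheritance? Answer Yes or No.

A consistent assignment under autosomal recessive exists: Ivan CC, Sara CC, Victor CC, Julia CC, Amir CC, Dalia CC, Fatima CC, Jamal CC, Aisha CC, Farid CC, Tariq CC.
In this assignment every recorded phenotype matches its genotype and every non-founder's genotype is obtainable from its parents' genotypes, so the pedigree is consistent.

Yes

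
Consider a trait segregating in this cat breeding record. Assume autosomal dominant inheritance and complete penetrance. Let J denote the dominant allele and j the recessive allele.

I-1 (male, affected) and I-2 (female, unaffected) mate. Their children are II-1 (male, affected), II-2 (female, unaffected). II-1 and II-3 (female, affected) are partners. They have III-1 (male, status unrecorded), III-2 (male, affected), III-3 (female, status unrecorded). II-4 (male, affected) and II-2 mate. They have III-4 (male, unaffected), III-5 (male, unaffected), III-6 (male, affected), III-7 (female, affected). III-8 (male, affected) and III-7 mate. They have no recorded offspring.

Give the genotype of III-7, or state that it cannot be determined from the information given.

From phenotype alone, III-7 is JJ or Jj.
III-7 is affected so carries J and received j from II-2 (jj), so III-7 is Jj.

Jj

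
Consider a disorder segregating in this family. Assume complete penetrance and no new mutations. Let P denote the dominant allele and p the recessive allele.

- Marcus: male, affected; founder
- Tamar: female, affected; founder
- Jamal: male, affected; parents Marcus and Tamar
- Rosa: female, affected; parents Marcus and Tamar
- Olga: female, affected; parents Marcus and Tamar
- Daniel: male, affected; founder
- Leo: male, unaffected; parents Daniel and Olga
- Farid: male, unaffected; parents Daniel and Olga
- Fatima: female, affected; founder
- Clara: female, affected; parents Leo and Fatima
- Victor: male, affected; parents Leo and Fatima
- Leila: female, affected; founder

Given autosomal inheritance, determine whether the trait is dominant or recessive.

dominant

Daniel and Olga are both affected yet have an unaffected child Leo. Under a recessive model two affected parents are homozygous and every child would be affected, so the trait cannot be recessive.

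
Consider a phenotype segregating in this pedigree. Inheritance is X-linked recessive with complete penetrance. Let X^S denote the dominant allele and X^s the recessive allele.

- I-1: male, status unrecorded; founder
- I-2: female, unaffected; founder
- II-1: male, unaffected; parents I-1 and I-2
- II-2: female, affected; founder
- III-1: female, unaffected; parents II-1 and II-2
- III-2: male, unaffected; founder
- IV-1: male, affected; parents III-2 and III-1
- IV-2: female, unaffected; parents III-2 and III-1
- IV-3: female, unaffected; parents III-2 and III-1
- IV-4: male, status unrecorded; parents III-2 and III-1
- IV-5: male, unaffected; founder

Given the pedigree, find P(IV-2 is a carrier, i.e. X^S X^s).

1/2

III-2 is unaffected, so III-2 is X^S Y.
III-1 is unaffected so carries S and received s from II-2 (X^s X^s), so III-1 is X^S X^s.
Their cross gives offspring ratios 1/2 X^S X^S : 1/2 X^S X^s. Conditioning on IV-2 being unaffected, P(X^S X^s) = 1/2 / 1 = 1/2.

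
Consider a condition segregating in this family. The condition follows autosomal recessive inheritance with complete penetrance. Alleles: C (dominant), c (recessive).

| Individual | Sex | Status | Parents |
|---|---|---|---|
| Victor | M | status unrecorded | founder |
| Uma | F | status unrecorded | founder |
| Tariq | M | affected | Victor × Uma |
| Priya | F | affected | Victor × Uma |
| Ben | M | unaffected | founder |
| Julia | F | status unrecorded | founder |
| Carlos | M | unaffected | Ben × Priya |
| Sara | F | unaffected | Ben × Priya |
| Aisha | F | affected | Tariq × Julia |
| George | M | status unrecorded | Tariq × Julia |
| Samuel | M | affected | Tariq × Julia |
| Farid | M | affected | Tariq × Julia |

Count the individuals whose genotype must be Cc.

2

Obligate heterozygotes: Carlos is unaffected so carries C and received c from Priya (cc), so Carlos is Cc; Sara is unaffected so carries C and received c from Priya (cc), so Sara is Cc.
Every other individual is either homozygous by phenotype or has at least one consistent homozygous assignment, so the count is 2.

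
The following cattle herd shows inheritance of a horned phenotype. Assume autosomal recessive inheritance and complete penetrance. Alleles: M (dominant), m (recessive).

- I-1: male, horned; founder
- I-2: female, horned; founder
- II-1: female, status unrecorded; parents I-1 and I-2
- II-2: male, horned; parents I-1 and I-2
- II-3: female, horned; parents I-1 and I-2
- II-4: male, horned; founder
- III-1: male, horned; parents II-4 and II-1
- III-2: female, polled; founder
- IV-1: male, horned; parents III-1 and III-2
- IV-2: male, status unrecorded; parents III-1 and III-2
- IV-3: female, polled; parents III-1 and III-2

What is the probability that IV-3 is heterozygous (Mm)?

1

IV-3 is polled so carries M and received m from III-1 (mm), so IV-3 is Mm, giving P(Mm) = 1.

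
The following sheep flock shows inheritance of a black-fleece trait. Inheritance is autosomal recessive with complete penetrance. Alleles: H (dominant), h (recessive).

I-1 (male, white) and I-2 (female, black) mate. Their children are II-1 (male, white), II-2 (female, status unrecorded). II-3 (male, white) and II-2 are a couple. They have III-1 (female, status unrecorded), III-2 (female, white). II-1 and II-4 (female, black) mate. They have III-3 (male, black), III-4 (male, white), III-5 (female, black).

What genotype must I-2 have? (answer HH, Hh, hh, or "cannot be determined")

I-2 is black, so I-2 is hh.

hh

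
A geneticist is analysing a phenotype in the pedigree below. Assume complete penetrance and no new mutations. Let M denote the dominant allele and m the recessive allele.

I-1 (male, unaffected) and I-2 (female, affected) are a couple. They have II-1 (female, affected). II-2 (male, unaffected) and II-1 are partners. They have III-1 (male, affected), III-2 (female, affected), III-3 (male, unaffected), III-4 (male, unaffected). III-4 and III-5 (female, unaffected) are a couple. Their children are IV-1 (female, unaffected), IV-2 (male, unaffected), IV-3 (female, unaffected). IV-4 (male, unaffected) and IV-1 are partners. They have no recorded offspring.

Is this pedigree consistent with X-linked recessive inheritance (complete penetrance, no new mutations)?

No

Under X-linked recessive, II-1 (affected, female) cannot arise from I-1 (unaffected) × I-2 (affected).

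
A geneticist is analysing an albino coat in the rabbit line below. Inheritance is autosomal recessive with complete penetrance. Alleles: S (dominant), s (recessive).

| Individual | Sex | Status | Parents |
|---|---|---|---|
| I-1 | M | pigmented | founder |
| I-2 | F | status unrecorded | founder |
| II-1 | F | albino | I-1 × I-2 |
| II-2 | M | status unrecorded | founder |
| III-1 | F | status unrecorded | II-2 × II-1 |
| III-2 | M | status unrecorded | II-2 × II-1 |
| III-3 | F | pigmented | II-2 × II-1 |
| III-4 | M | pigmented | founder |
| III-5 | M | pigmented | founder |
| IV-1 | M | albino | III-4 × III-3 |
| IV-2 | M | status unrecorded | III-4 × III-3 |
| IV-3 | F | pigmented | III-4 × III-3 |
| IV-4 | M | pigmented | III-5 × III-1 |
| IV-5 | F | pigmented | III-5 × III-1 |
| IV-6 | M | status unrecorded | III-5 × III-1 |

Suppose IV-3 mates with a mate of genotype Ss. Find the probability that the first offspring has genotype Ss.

III-4 is pigmented so carries S and passed s to IV-1 (ss), so III-4 is Ss.
III-3 is pigmented so carries S and received s from II-1 (ss), so III-3 is Ss.
IV-3 is a pigmented offspring of III-4 (Ss) × III-3 (Ss), whose cross gives 1/4 SS : 1/2 Ss : 1/4 ss; conditioning on being pigmented, IV-3 is SS with probability 1/3, Ss with probability 2/3.
Summing over parental genotype combinations, P(offspring has genotype Ss) = 1/3·1/2 + 2/3·1/2 = 1/2.

1/2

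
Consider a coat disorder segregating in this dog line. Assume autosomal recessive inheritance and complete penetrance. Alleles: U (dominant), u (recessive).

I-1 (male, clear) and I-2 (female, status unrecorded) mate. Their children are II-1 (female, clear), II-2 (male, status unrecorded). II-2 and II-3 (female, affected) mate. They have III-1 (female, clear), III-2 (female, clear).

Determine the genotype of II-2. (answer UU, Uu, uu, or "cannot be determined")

cannot be determined

II-2's phenotype is unrecorded, and no parent or child forces a single allele at both positions; consistent genotype assignments exist with II-2 as UU or Uu.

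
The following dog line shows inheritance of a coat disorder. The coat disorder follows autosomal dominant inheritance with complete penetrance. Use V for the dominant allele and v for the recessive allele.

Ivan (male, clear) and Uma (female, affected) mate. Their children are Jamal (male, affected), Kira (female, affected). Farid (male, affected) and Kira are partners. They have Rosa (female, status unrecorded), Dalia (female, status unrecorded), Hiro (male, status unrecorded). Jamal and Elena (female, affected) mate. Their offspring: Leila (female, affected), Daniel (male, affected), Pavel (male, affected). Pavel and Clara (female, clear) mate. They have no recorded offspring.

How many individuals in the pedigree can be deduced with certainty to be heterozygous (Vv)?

2

Obligate heterozygotes: Jamal is affected so carries V and received v from Ivan (vv), so Jamal is Vv; Kira is affected so carries V and received v from Ivan (vv), so Kira is Vv.
Every other individual is either homozygous by phenotype or has at least one consistent homozygous assignment, so the count is 2.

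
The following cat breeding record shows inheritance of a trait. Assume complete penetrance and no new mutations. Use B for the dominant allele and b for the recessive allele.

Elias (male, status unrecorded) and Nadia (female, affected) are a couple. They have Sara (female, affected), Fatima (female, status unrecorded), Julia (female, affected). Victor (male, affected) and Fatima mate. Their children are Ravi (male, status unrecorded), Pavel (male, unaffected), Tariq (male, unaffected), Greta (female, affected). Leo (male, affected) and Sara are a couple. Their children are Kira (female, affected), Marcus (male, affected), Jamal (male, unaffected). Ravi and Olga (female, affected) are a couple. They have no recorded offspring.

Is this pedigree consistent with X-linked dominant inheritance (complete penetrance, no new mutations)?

Yes

A consistent assignment under X-linked dominant exists: Elias X^B Y, Nadia X^B X^b, Sara X^B X^b, Fatima X^B X^b, Julia X^B X^B, Victor X^B Y, Leo X^B Y, Ravi X^B Y, Pavel X^b Y, Tariq X^b Y, Greta X^B X^B, Olga X^B X^B, Kira X^B X^B, Marcus X^B Y, Jamal X^b Y.
In this assignment every recorded phenotype matches its genotype and every non-founder's genotype is obtainable from its parents' genotypes, so the pedigree is consistent.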